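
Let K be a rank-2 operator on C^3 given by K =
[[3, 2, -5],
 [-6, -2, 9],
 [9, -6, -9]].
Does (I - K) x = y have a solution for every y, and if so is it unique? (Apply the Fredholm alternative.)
(I - K) is invertible (det(I - K) = 105 ≠ 0), so for every y in C^3 the equation (I - K) x = y has a unique solution.

K has rank 2 and factors as K = U V^T = u1 v1^T + u2 v2^T with u1 = (-2, 3, 0), v1 = (0, -2, 1), u2 = (1, -2, 3), v2 = (3, -2, -3) (multiplying out reproduces the displayed K). The nonzero eigenvalues of U V^T coincide with those of the 2 x 2 matrix G = V^T U = [[v1·u1, v1·u2], [v2·u1, v2·u2]] = [[-6, 7], [-12, -2]], and by the Sylvester determinant identity det(I_3 - U V^T) = det(I_2 - V^T U) = det([[7, -7], [12, 3]]) = (7)(3) - (-7)(12) = 105. (Direct check: I - K =
[[-2, -2, 5],
 [6, 3, -9],
 [-9, 6, 10]]
has determinant 105.) The finite-dimensional Fredholm alternative says: either (I - K) is invertible, or ker(I - K) ≠ {0} and then range(I - K) = ker((I - K)^*)^⊥, with dim ker(I - K) = dim ker((I - K)^*). Since det(I - K) ≠ 0, 1 is not an eigenvalue of K and ker(I - K) = {0}, so we are in the first case: for every y there is a unique x = (I - K)^(-1) y. (Explicitly, by the Woodbury identity, (I - U V^T)^(-1) = I + U (I_2 - G)^(-1) V^T.)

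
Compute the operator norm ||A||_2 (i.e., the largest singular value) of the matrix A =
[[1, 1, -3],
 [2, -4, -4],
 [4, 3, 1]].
||A||_2 ≈ 6.4889 (= sqrt(largest eigenvalue of A^T A))

||A||_2 = sigma_max(A) = sqrt(lambda_max(A^T A)). Form the symmetric matrix M = A^T A =
[[21, 5, -7],
 [5, 26, 16],
 [-7, 16, 26]].
Its characteristic polynomial (trace, sum of principal 2x2 minors, determinant of M give the coefficients) is
  p(λ) = det(λ I - M) = λ^3 - 73λ^2 + 1438λ - 5776.
No integer candidate from the rational root theorem (±divisors of 5776) is a root, so the roots are irrational. The cubic discriminant is Δ = 150611300 > 0, so there are three distinct real roots. p(5) = -286 and p(6) = 440 have opposite signs, so a root lies in (5, 6); Newton's method refines it to λ ≈ 5.3756. p(25) = 174 and p(26) = -160 have opposite signs, so a root lies in (25, 26); Newton's method refines it to λ ≈ 25.5183. p(42) = -64 and p(43) = 588 have opposite signs, so a root lies in (42, 43); Newton's method refines it to λ ≈ 42.106. Check (Vieta): the three roots sum to 73, matching tr M = 73.
So the eigenvalues of A^T A are ≈ 5.3756, 25.5183, 42.106 (all ≥ 0, as they must be for A^T A). The largest is λ_max ≈ 42.106, hence ||A||_2 = sqrt(λ_max) ≈ 6.4889.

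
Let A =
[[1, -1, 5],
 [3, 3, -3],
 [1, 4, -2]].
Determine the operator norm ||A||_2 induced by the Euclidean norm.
||A||_2 ≈ 7.6122 (= sqrt(largest eigenvalue of A^T A))

||A||_2 = sigma_max(A) = sqrt(lambda_max(A^T A)). Form the symmetric matrix M = A^T A =
[[11, 12, -6],
 [12, 26, -22],
 [-6, -22, 38]].
Its characteristic polynomial (trace, sum of principal 2x2 minors, determinant of M give the coefficients) is
  p(λ) = det(λ I - M) = λ^3 - 75λ^2 + 1028λ - 2304.
No integer candidate from the rational root theorem (±divisors of 2304) is a root, so the roots are irrational. The cubic discriminant is Δ = 765078160 > 0, so there are three distinct real roots. p(2) = -540 and p(3) = 132 have opposite signs, so a root lies in (2, 3); Newton's method refines it to λ ≈ 2.7868. p(14) = 132 and p(15) = -384 have opposite signs, so a root lies in (14, 15); Newton's method refines it to λ ≈ 14.2679. p(57) = -2190 and p(58) = 132 have opposite signs, so a root lies in (57, 58); Newton's method refines it to λ ≈ 57.9453. Check (Vieta): the three roots sum to 75, matching tr M = 75.
So the eigenvalues of A^T A are ≈ 2.7868, 14.2679, 57.9453 (all ≥ 0, as they must be for A^T A). The largest is λ_max ≈ 57.9453, hence ||A||_2 = sqrt(λ_max) ≈ 7.6122.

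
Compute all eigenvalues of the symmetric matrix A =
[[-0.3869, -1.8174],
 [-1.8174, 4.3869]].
sigma(A) ≈ {-1, 5}

A is real symmetric, so its spectrum consists of real eigenvalues. Expanding the characteristic polynomial of the displayed matrix gives
  det(λ I - A) = p(λ) = λ^2 + (-4)λ + (-5).
Solving p(λ) = 0 yields eigenvalues ≈ -1, 5. (A is shown rounded to 4 decimals, so these recover the underlying integer eigenvalues to within that precision.)
Verification: the trace of A = 4 equals the sum of eigenvalues 4, and det(A) ≈ -5.0002 matches the eigenvalue product -5.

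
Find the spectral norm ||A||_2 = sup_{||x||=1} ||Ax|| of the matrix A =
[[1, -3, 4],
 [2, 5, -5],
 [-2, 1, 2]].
||A||_2 = sqrt((80 + sqrt(5500))/2) ≈ 8.7796 (= sqrt(largest eigenvalue of A^T A))

||A||_2 = sigma_max(A) = sqrt(lambda_max(A^T A)). Form the symmetric matrix M = A^T A =
[[9, 5, -10],
 [5, 35, -35],
 [-10, -35, 45]].
Its characteristic polynomial (trace, sum of principal 2x2 minors, determinant of M give the coefficients) is
  p(λ) = det(λ I - M) = λ^3 - 89λ^2 + 945λ - 2025.
By the rational root theorem any rational root is an integer divisor of 2025. Testing λ = 9: p(9) = 729 - 7209 + 8505 - 2025 = 0, so λ = 9 is a root. Dividing out (λ - 9) leaves p(λ) = (λ - 9)(λ^2 - 80λ + 225). For λ^2 - 80λ + 225 the discriminant is 5500. It is nonnegative but not a perfect square, so the roots are real and irrational: λ = (80 ± sqrt(5500))/2 ≈ 77.081, 2.919.
So the eigenvalues of A^T A are ≈ 2.919, 9, 77.081 (all ≥ 0, as they must be for A^T A). The largest is λ_max = (80 + sqrt(5500))/2 ≈ 77.081, hence ||A||_2 = sqrt(λ_max) = sqrt((80 + sqrt(5500))/2) ≈ 8.7796.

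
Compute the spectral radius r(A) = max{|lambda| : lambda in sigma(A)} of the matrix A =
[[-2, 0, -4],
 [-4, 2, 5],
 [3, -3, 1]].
r(A) = sqrt(29) ≈ 5.3852

The eigenvalues of A are the roots of its characteristic polynomial. With M = A (coefficients from the trace, the sum of principal 2x2 minors, and det A):
  p(λ) = det(λ I - M) = λ^3 - λ^2 + 23λ + 58.
By the rational root theorem any rational root is an integer divisor of 58. Testing λ = -2: p(-2) = -8 - 4 - 46 + 58 = 0, so λ = -2 is a root. Dividing out (λ + 2) leaves p(λ) = (λ + 2)(λ^2 - 3λ + 29). For λ^2 - 3λ + 29 the discriminant is -107. It is negative, so the roots are the complex-conjugate pair λ = 3/2 ± (sqrt(107)/2) i ≈ 1.5 ± 5.172i. For a conjugate pair the product of the roots equals the constant term, so |λ|^2 = 29 and |λ| = sqrt(29) ≈ 5.3852.
Thus the eigenvalues (to 4 decimals) are 1.5 ± 5.172i (modulus 5.3852); -2 (modulus 2). The spectral radius is the largest modulus: r(A) = sqrt(29) ≈ 5.3852. (Cross-check: r(A) ≤ ||A||_2 ≈ 7.2326; equality holds whenever A is normal, though it can also hold for some non-normal A.)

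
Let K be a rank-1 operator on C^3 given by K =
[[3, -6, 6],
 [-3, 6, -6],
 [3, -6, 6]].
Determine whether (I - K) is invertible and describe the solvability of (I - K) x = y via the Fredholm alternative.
(I - K) is invertible (det(I - K) = -14 ≠ 0), so for every y in C^3 the equation (I - K) x = y has a unique solution.

K has rank 1, so it is an outer product K = u v^T: every row of K is a multiple of one row vector. Reading off the entries, u = (3, -3, 3) and v = (1, -2, 2) (row i of K equals u_i·v^T). A rank-one matrix u v^T satisfies K u = u (v·u) and kills the (2)-dimensional subspace v^⊥, so its characteristic polynomial is lambda^2 (lambda - v·u) with v·u = tr K = 15. Hence the eigenvalues of I - K are 1 (multiplicity 2) and 1 - (15) = -14, so det(I - K) = -14. (Direct check: I - K =
[[-2, 6, -6],
 [3, -5, 6],
 [-3, 6, -5]]
has determinant -14.) The finite-dimensional Fredholm alternative says: either (I - K) is invertible, or ker(I - K) ≠ {0} and then range(I - K) = ker((I - K)^*)^⊥, with dim ker(I - K) = dim ker((I - K)^*). Since det(I - K) ≠ 0, 1 is not an eigenvalue of K and ker(I - K) = {0}, so we are in the first case: for every y there is a unique x = (I - K)^(-1) y. Explicitly, by the Sherman–Morrison formula, (I - u v^T)^(-1) = I + u v^T/(1 - v·u), i.e. (I - K)^(-1) = I + K/(-14).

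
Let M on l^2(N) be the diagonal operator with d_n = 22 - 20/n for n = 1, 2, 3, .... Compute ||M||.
||M|| = 22

For a diagonal operator on l^2 with entries d_n, ||M|| = sup_n |d_n|. Here d_1 = 2, d_2 = 12, ..., and d_n = 22 - 20/n increases monotonically toward 22. All terms lie in [2, 22), so |d_n| = d_n and the supremum is the limit 22, which is not attained by any individual d_n. Hence ||M|| = 22.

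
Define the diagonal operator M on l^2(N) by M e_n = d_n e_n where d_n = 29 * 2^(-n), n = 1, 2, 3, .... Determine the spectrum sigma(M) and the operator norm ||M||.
sigma(M) = {29 * 2^(-n) : n ≥ 1} ∪ {0}; ||M|| = 29/2

A bounded diagonal operator on l^2 with diagonal entries d_n has spectrum equal to the closure of {d_n : n ≥ 1}: every d_n is an eigenvalue (with eigenvector e_n), so {d_n} ⊂ sigma(M); the spectrum is closed, so its closure is too; and for lambda not in the closure, (M - lambda I) has bounded inverse (the diagonal entries 1/(d_n - lambda) are bounded). For our sequence d_n = 29 * 2^(-n), n = 1, 2, 3, ...:
  - {d_n} = {29 * 2^(-n) : n ≥ 1}; the only limit point is 0
  - closure = {29 * 2^(-n) : n ≥ 1} ∪ {0}
For the norm: a diagonal operator has ||M|| = sup_n |d_n|. Here d_n = 29 * 2^(-n) is positive and decreasing, so sup_n |d_n| = d_1 = 29/2. So ||M|| = 29/2.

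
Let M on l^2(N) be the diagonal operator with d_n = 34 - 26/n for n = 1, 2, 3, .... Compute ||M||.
||M|| = 34

For a diagonal operator on l^2 with entries d_n, ||M|| = sup_n |d_n|. Here d_1 = 8, d_2 = 21, ..., and d_n = 34 - 26/n increases monotonically toward 34. All terms lie in [8, 34), so |d_n| = d_n and the supremum is the limit 34, which is not attained by any individual d_n. Hence ||M|| = 34.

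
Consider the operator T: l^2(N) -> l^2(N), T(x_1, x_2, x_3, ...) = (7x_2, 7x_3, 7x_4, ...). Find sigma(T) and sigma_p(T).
sigma(T) = closed disk {z in C : |z| ≤ 7}; sigma_p(T) = open disk {z in C : |z| < 7}

Note T = 7·V where V is the unit left shift (V x)_k = x_{k+1}; so sigma(T) = 7·sigma(V) and ||T|| = 7||V||. ||T x||^2 = 49sum_{k≥2} |x_k|^2 ≤ 49||x||^2, with equality on {x : x_1 = 0}, so ||T|| = 7. For any lambda with |lambda| < 7, set r = lambda/7 (|r| < 1); the vector x = (1, r, r^2, ...) is in l^2 and satisfies T x = 7(r, r^2, ...) = lambda x, so lambda is an eigenvalue. On the boundary |lambda| = 7 the geometric series diverges, so no l^2 eigenvector exists, but these lambda lie in the approximate point spectrum. Hence sigma(T) is the closed disk of radius 7 and sigma_p(T) is the open disk.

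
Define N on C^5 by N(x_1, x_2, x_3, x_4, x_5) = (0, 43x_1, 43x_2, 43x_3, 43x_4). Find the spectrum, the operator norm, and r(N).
sigma(N) = {0}; ||N|| = 43; r(N) = 0. (N is nilpotent with N^5 = 0.)

On C^5, N is a strictly lower-triangular matrix with 43 on the subdiagonal and zeros elsewhere, so its characteristic polynomial is lambda^5 and every eigenvalue is 0: sigma(N) = {0}. For the operator norm, N e_i = 43e_{i+1} for i = 1, ..., 4 and N e_5 = 0, so the singular values of N are 43 (with multiplicity 4) and 0; hence ||N|| = 43. The spectral radius r(N) = max|lambda| = 0. Note ||N|| > r(N) — characteristic of non-normal nilpotent operators. Indeed N^5 = 0.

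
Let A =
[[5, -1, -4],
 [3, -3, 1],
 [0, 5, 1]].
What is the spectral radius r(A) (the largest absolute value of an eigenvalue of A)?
r(A) ≈ 4.6671

The eigenvalues of A are the roots of its characteristic polynomial. With M = A (coefficients from the trace, the sum of principal 2x2 minors, and det A):
  p(λ) = det(λ I - M) = λ^3 - 3λ^2 - 15λ + 97.
No integer candidate from the rational root theorem (±divisors of 97) is a root, so the roots are irrational. The cubic discriminant is Δ = -149472 < 0, so there is one real root and a complex-conjugate pair. p(-5) = -28 and p(-4) = 45 have opposite signs, so a root lies in (-5, -4); Newton's method refines it to λ ≈ -4.6671. Dividing out (λ - (-4.6671)) leaves approximately λ^2 - 7.6671λ + 20.7836. For λ^2 - 7.6671λ + 20.7836 the discriminant is -24.3494. It is negative, so the remaining roots are the complex-conjugate pair λ ≈ 3.8336 ± 2.4673i. Their product equals the constant term, so |λ|^2 ≈ 20.7836 and |λ| ≈ 4.5589.
Thus the eigenvalues (to 4 decimals) are -4.6671 (modulus 4.6671); 3.8336 ± 2.4673i (modulus 4.5589). The spectral radius is the largest modulus: r(A) ≈ 4.6671. (Cross-check: r(A) ≤ ||A||_2 ≈ 7.4665; equality holds whenever A is normal, though it can also hold for some non-normal A.)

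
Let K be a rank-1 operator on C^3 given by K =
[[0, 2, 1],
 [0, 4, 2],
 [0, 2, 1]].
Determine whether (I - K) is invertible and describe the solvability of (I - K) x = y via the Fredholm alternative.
(I - K) is invertible (det(I - K) = -4 ≠ 0), so for every y in C^3 the equation (I - K) x = y has a unique solution.

K has rank 1, so it is an outer product K = u v^T: every row of K is a multiple of one row vector. Reading off the entries, u = (1, 2, 1) and v = (0, 2, 1) (row i of K equals u_i·v^T). A rank-one matrix u v^T satisfies K u = u (v·u) and kills the (2)-dimensional subspace v^⊥, so its characteristic polynomial is lambda^2 (lambda - v·u) with v·u = tr K = 5. Hence the eigenvalues of I - K are 1 (multiplicity 2) and 1 - (5) = -4, so det(I - K) = -4. (Direct check: I - K =
[[1, -2, -1],
 [0, -3, -2],
 [0, -2, 0]]
has determinant -4.) The finite-dimensional Fredholm alternative says: either (I - K) is invertible, or ker(I - K) ≠ {0} and then range(I - K) = ker((I - K)^*)^⊥, with dim ker(I - K) = dim ker((I - K)^*). Since det(I - K) ≠ 0, 1 is not an eigenvalue of K and ker(I - K) = {0}, so we are in the first case: for every y there is a unique x = (I - K)^(-1) y. Explicitly, by the Sherman–Morrison formula, (I - u v^T)^(-1) = I + u v^T/(1 - v·u), i.e. (I - K)^(-1) = I + K/(-4).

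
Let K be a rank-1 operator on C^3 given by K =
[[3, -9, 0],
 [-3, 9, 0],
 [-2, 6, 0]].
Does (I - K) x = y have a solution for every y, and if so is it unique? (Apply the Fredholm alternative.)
(I - K) is invertible (det(I - K) = -11 ≠ 0), so for every y in C^3 the equation (I - K) x = y has a unique solution.

K has rank 1, so it is an outer product K = u v^T: every row of K is a multiple of one row vector. Reading off the entries, u = (-3, 3, 2) and v = (-1, 3, 0) (row i of K equals u_i·v^T). A rank-one matrix u v^T satisfies K u = u (v·u) and kills the (2)-dimensional subspace v^⊥, so its characteristic polynomial is lambda^2 (lambda - v·u) with v·u = tr K = 12. Hence the eigenvalues of I - K are 1 (multiplicity 2) and 1 - (12) = -11, so det(I - K) = -11. (Direct check: I - K =
[[-2, 9, 0],
 [3, -8, 0],
 [2, -6, 1]]
has determinant -11.) The finite-dimensional Fredholm alternative says: either (I - K) is invertible, or ker(I - K) ≠ {0} and then range(I - K) = ker((I - K)^*)^⊥, with dim ker(I - K) = dim ker((I - K)^*). Since det(I - K) ≠ 0, 1 is not an eigenvalue of K and ker(I - K) = {0}, so we are in the first case: for every y there is a unique x = (I - K)^(-1) y. Explicitly, by the Sherman–Morrison formula, (I - u v^T)^(-1) = I + u v^T/(1 - v·u), i.e. (I - K)^(-1) = I + K/(-11).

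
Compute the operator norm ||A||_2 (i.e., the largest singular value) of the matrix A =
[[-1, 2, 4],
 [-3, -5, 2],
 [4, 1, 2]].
||A||_2 ≈ 6.7232 (= sqrt(largest eigenvalue of A^T A))

||A||_2 = sigma_max(A) = sqrt(lambda_max(A^T A)). Form the symmetric matrix M = A^T A =
[[26, 17, -2],
 [17, 30, 0],
 [-2, 0, 24]].
Its characteristic polynomial (trace, sum of principal 2x2 minors, determinant of M give the coefficients) is
  p(λ) = det(λ I - M) = λ^3 - 80λ^2 + 1831λ - 11664.
No integer candidate from the rational root theorem (±divisors of 11664) is a root, so the roots are irrational. The cubic discriminant is Δ = 94810404 > 0, so there are three distinct real roots. p(10) = -354 and p(11) = 128 have opposite signs, so a root lies in (10, 11); Newton's method refines it to λ ≈ 10.714. p(24) = 24 and p(25) = -264 have opposite signs, so a root lies in (24, 25); Newton's method refines it to λ ≈ 24.0852. p(45) = -144 and p(46) = 618 have opposite signs, so a root lies in (45, 46); Newton's method refines it to λ ≈ 45.2008. Check (Vieta): the three roots sum to 80, matching tr M = 80.
So the eigenvalues of A^T A are ≈ 10.714, 24.0852, 45.2008 (all ≥ 0, as they must be for A^T A). The largest is λ_max ≈ 45.2008, hence ||A||_2 = sqrt(λ_max) ≈ 6.7232.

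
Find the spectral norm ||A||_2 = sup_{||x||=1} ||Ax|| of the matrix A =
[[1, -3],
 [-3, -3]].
||A||_2 = sqrt((28 + sqrt(208))/2) ≈ 4.6056 (= sqrt(largest eigenvalue of A^T A))

||A||_2 = sigma_max(A) = sqrt(lambda_max(A^T A)). Form the symmetric matrix M = A^T A =
[[10, 6],
 [6, 18]].
Its characteristic polynomial (trace, determinant of M give the coefficients) is
  p(λ) = det(λ I - M) = λ^2 - 28λ + 144.
For λ^2 - 28λ + 144 the discriminant is 208. It is nonnegative but not a perfect square, so the roots are real and irrational: λ = (28 ± sqrt(208))/2 ≈ 21.2111, 6.7889.
So the eigenvalues of A^T A are ≈ 6.7889, 21.2111 (all ≥ 0, as they must be for A^T A). The largest is λ_max = (28 + sqrt(208))/2 ≈ 21.2111, hence ||A||_2 = sqrt(λ_max) = sqrt((28 + sqrt(208))/2) ≈ 4.6056.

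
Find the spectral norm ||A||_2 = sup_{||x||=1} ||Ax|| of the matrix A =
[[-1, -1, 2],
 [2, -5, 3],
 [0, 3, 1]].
||A||_2 ≈ 6.6674 (= sqrt(largest eigenvalue of A^T A))

||A||_2 = sigma_max(A) = sqrt(lambda_max(A^T A)). Form the symmetric matrix M = A^T A =
[[5, -9, 4],
 [-9, 35, -14],
 [4, -14, 14]].
Its characteristic polynomial (trace, sum of principal 2x2 minors, determinant of M give the coefficients) is
  p(λ) = det(λ I - M) = λ^3 - 54λ^2 + 442λ - 784.
No integer candidate from the rational root theorem (±divisors of 784) is a root, so the roots are irrational. The cubic discriminant is Δ = 50700272 > 0, so there are three distinct real roots. p(2) = -108 and p(3) = 83 have opposite signs, so a root lies in (2, 3); Newton's method refines it to λ ≈ 2.5046. p(7) = 7 and p(8) = -192 have opposite signs, so a root lies in (7, 8); Newton's method refines it to λ ≈ 7.0416. p(44) = -696 and p(45) = 881 have opposite signs, so a root lies in (44, 45); Newton's method refines it to λ ≈ 44.4538. Check (Vieta): the three roots sum to 54, matching tr M = 54.
So the eigenvalues of A^T A are ≈ 2.5046, 7.0416, 44.4538 (all ≥ 0, as they must be for A^T A). The largest is λ_max ≈ 44.4538, hence ||A||_2 = sqrt(λ_max) ≈ 6.6674.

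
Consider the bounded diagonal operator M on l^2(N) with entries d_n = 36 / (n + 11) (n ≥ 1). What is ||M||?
||M|| = 3 (attained at n = 1)

For M diagonal, ||M|| = sup_n |d_n| = sup_n 36/(n + 11). This is positive and strictly decreasing in n, so the supremum is attained at n = 1: d_1 = 36/(1 + 11) = 3. Hence ||M|| = 3.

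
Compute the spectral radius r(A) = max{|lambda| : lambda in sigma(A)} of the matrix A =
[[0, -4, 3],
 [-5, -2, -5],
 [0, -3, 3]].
r(A) ≈ 6.7471

The eigenvalues of A are the roots of its characteristic polynomial. With M = A (coefficients from the trace, the sum of principal 2x2 minors, and det A):
  p(λ) = det(λ I - M) = λ^3 - λ^2 - 41λ + 15.
No integer candidate from the rational root theorem (±divisors of 15) is a root, so the roots are irrational. The cubic discriminant is Δ = 282420 > 0, so there are three distinct real roots. p(-7) = -90 and p(-6) = 9 have opposite signs, so a root lies in (-7, -6); Newton's method refines it to λ ≈ -6.1109. p(0) = 15 and p(1) = -26 have opposite signs, so a root lies in (0, 1); Newton's method refines it to λ ≈ 0.3638. p(6) = -51 and p(7) = 22 have opposite signs, so a root lies in (6, 7); Newton's method refines it to λ ≈ 6.7471. Check (Vieta): the three roots sum to 1, matching tr M = 1.
Thus the eigenvalues (to 4 decimals) are -6.1109 (modulus 6.1109); 0.3638 (modulus 0.3638); 6.7471 (modulus 6.7471). The spectral radius is the largest modulus: r(A) ≈ 6.7471. (Cross-check: r(A) ≤ ||A||_2 ≈ 7.8069; equality holds whenever A is normal, though it can also hold for some non-normal A.)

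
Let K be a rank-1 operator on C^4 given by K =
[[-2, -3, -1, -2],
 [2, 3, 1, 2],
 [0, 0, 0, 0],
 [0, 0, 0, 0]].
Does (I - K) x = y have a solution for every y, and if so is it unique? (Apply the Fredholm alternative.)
(I - K) is singular (det(I - K) = 0, i.e. 1 ∈ sigma(K)). (I - K) x = y is solvable iff y ⊥ ker((I - K)^*) = span{(-2, -3, -1, -2)}, i.e. iff -2y_1 - 3y_2 - y_3 - 2y_4 = 0. When solvable, the solutions are x = y + c·(1, -1, 0, 0), c arbitrary (ker(I - K) = span{(1, -1, 0, 0)}, dimension 1).

K has rank 1, so it is an outer product K = u v^T: every row of K is a multiple of one row vector. Reading off the entries, u = (1, -1, 0, 0) and v = (-2, -3, -1, -2) (row i of K equals u_i·v^T). A rank-one matrix u v^T satisfies K u = u (v·u) and kills the (3)-dimensional subspace v^⊥, so its characteristic polynomial is lambda^3 (lambda - v·u) with v·u = tr K = 1. Hence the eigenvalues of I - K are 1 (multiplicity 3) and 1 - (1) = 0, so det(I - K) = 0. (Direct check: I - K =
[[3, 3, 1, 2],
 [-2, -2, -1, -2],
 [0, 0, 1, 0],
 [0, 0, 0, 1]]
has determinant 0.) So 1 is an eigenvalue of K and (I - K) is not invertible. The finite-dimensional Fredholm alternative says: either (I - K) is invertible, or ker(I - K) ≠ {0} and then range(I - K) = ker((I - K)^*)^⊥, with dim ker(I - K) = dim ker((I - K)^*). We are in the second case, so we need both kernels. Kernel of I - K: (I - K) u = u - u (v·u) = u - u = 0, so ker(I - K) = span{u} = span{(1, -1, 0, 0)} (it is exactly 1-dimensional because rank(I - K) = 3). Kernel of the adjoint: K is real, so (I - K)^* = I - K^T = I - v u^T, and (I - v u^T) v = v - v (u·v) = 0; hence ker((I - K)^*) = span{v} = span{(-2, -3, -1, -2)}. Therefore (I - K) x = y is solvable iff <y, v> = 0, i.e. iff -2y_1 - 3y_2 - y_3 - 2y_4 = 0. When this holds, K y = u (v·y) = 0, so (I - K) y = y and x = y is a particular solution; the full solution set is the line x = y + c·u = y + c·(1, -1, 0, 0), c ∈ C.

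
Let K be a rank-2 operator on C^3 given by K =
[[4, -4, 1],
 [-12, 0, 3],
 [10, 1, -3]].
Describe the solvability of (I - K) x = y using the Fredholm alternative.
(I - K) is invertible (det(I - K) = -73 ≠ 0), so for every y in C^3 the equation (I - K) x = y has a unique solution.

K has rank 2 and factors as K = U V^T = u1 v1^T + u2 v2^T with u1 = (1, 3, -3), v1 = (-2, -1, 1), u2 = (3, -3, 2), v2 = (2, -1, 0) (multiplying out reproduces the displayed K). The nonzero eigenvalues of U V^T coincide with those of the 2 x 2 matrix G = V^T U = [[v1·u1, v1·u2], [v2·u1, v2·u2]] = [[-8, -1], [-1, 9]], and by the Sylvester determinant identity det(I_3 - U V^T) = det(I_2 - V^T U) = det([[9, 1], [1, -8]]) = (9)(-8) - (1)(1) = -73. (Direct check: I - K =
[[-3, 4, -1],
 [12, 1, -3],
 [-10, -1, 4]]
has determinant -73.) The finite-dimensional Fredholm alternative says: either (I - K) is invertible, or ker(I - K) ≠ {0} and then range(I - K) = ker((I - K)^*)^⊥, with dim ker(I - K) = dim ker((I - K)^*). Since det(I - K) ≠ 0, 1 is not an eigenvalue of K and ker(I - K) = {0}, so we are in the first case: for every y there is a unique x = (I - K)^(-1) y. (Explicitly, by the Woodbury identity, (I - U V^T)^(-1) = I + U (I_2 - G)^(-1) V^T.)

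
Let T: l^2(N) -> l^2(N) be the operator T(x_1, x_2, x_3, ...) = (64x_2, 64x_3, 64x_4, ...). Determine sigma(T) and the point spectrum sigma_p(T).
sigma(T) = closed disk {z in C : |z| ≤ 64}; sigma_p(T) = open disk {z in C : |z| < 64}

Note T = 64·V where V is the unit left shift (V x)_k = x_{k+1}; so sigma(T) = 64·sigma(V) and ||T|| = 64||V||. ||T x||^2 = 4096sum_{k≥2} |x_k|^2 ≤ 4096||x||^2, with equality on {x : x_1 = 0}, so ||T|| = 64. For any lambda with |lambda| < 64, set r = lambda/64 (|r| < 1); the vector x = (1, r, r^2, ...) is in l^2 and satisfies T x = 64(r, r^2, ...) = lambda x, so lambda is an eigenvalue. On the boundary |lambda| = 64 the geometric series diverges, so no l^2 eigenvector exists, but these lambda lie in the approximate point spectrum. Hence sigma(T) is the closed disk of radius 64 and sigma_p(T) is the open disk.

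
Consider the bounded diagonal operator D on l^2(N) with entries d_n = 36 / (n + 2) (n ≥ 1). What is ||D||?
||D|| = 12 (attained at n = 1)

For D diagonal, ||D|| = sup_n |d_n| = sup_n 36/(n + 2). This is positive and strictly decreasing in n, so the supremum is attained at n = 1: d_1 = 36/(1 + 2) = 12. Hence ||D|| = 12.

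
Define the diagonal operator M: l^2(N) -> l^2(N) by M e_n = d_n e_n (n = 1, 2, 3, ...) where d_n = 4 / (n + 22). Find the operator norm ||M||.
||M|| = 4/23 (attained at n = 1)

For M diagonal, ||M|| = sup_n |d_n| = sup_n 4/(n + 22). This is positive and strictly decreasing in n, so the supremum is attained at n = 1: d_1 = 4/(1 + 22) = 4/23. Hence ||M|| = 4/23.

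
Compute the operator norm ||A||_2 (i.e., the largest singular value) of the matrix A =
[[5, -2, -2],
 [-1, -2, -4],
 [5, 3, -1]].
||A||_2 ≈ 7.4179 (= sqrt(largest eigenvalue of A^T A))

||A||_2 = sigma_max(A) = sqrt(lambda_max(A^T A)). Form the symmetric matrix M = A^T A =
[[51, 7, -11],
 [7, 17, 9],
 [-11, 9, 21]].
Its characteristic polynomial (trace, sum of principal 2x2 minors, determinant of M give the coefficients) is
  p(λ) = det(λ I - M) = λ^3 - 89λ^2 + 2044λ - 9604.
No integer candidate from the rational root theorem (±divisors of 9604) is a root, so the roots are irrational. The cubic discriminant is Δ = 810325936 > 0, so there are three distinct real roots. p(6) = -328 and p(7) = 686 have opposite signs, so a root lies in (6, 7); Newton's method refines it to λ ≈ 6.3088. p(27) = 386 and p(28) = -196 have opposite signs, so a root lies in (27, 28); Newton's method refines it to λ ≈ 27.6657. p(55) = -34 and p(56) = 1372 have opposite signs, so a root lies in (55, 56); Newton's method refines it to λ ≈ 55.0255. Check (Vieta): the three roots sum to 89, matching tr M = 89.
So the eigenvalues of A^T A are ≈ 6.3088, 27.6657, 55.0255 (all ≥ 0, as they must be for A^T A). The largest is λ_max ≈ 55.0255, hence ||A||_2 = sqrt(λ_max) ≈ 7.4179.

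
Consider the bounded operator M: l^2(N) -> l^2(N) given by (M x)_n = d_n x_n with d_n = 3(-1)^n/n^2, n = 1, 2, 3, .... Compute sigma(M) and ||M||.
sigma(M) = {3(-1)^n/n^2 : n ≥ 1} ∪ {0}; ||M|| = 3

A bounded diagonal operator on l^2 with diagonal entries d_n has spectrum equal to the closure of {d_n : n ≥ 1}: every d_n is an eigenvalue (with eigenvector e_n), so {d_n} ⊂ sigma(M); the spectrum is closed, so its closure is too; and for lambda not in the closure, (M - lambda I) has bounded inverse (the diagonal entries 1/(d_n - lambda) are bounded). For our sequence d_n = 3(-1)^n/n^2, n = 1, 2, 3, ...:
  - {d_n} = {3(-1)^n/n^2 : n ≥ 1}; the only limit point is 0
  - closure = {3(-1)^n/n^2 : n ≥ 1} ∪ {0}
For the norm: a diagonal operator has ||M|| = sup_n |d_n|. Here |d_n| = 3/n^2 is decreasing, so sup_n |d_n| = |d_1| = 3. So ||M|| = 3.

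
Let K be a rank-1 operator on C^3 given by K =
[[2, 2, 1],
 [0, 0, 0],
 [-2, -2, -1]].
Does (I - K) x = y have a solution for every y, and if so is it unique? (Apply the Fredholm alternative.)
(I - K) is singular (det(I - K) = 0, i.e. 1 ∈ sigma(K)). (I - K) x = y is solvable iff y ⊥ ker((I - K)^*) = span{(2, 2, 1)}, i.e. iff 2y_1 + 2y_2 + y_3 = 0. When solvable, the solutions are x = y + c·(1, 0, -1), c arbitrary (ker(I - K) = span{(1, 0, -1)}, dimension 1).

K has rank 1, so it is an outer product K = u v^T: every row of K is a multiple of one row vector. Reading off the entries, u = (1, 0, -1) and v = (2, 2, 1) (row i of K equals u_i·v^T). A rank-one matrix u v^T satisfies K u = u (v·u) and kills the (2)-dimensional subspace v^⊥, so its characteristic polynomial is lambda^2 (lambda - v·u) with v·u = tr K = 1. Hence the eigenvalues of I - K are 1 (multiplicity 2) and 1 - (1) = 0, so det(I - K) = 0. (Direct check: I - K =
[[-1, -2, -1],
 [0, 1, 0],
 [2, 2, 2]]
has determinant 0.) So 1 is an eigenvalue of K and (I - K) is not invertible. The finite-dimensional Fredholm alternative says: either (I - K) is invertible, or ker(I - K) ≠ {0} and then range(I - K) = ker((I - K)^*)^⊥, with dim ker(I - K) = dim ker((I - K)^*). We are in the second case, so we need both kernels. Kernel of I - K: (I - K) u = u - u (v·u) = u - u = 0, so ker(I - K) = span{u} = span{(1, 0, -1)} (it is exactly 1-dimensional because rank(I - K) = 2). Kernel of the adjoint: K is real, so (I - K)^* = I - K^T = I - v u^T, and (I - v u^T) v = v - v (u·v) = 0; hence ker((I - K)^*) = span{v} = span{(2, 2, 1)}. Therefore (I - K) x = y is solvable iff <y, v> = 0, i.e. iff 2y_1 + 2y_2 + y_3 = 0. When this holds, K y = u (v·y) = 0, so (I - K) y = y and x = y is a particular solution; the full solution set is the line x = y + c·u = y + c·(1, 0, -1), c ∈ C.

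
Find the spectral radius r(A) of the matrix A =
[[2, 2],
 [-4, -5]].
r(A) = (3 + sqrt(17))/2 ≈ 3.5616

The eigenvalues of A are the roots of its characteristic polynomial. With M = A (coefficients from the trace and determinant):
  p(λ) = det(λ I - M) = λ^2 + 3λ - 2.
For λ^2 + 3λ - 2 the discriminant is 17. It is nonnegative but not a perfect square, so the roots are real and irrational: λ = (-3 ± sqrt(17))/2 ≈ 0.5616, -3.5616.
Thus the eigenvalues (to 4 decimals) are 0.5616 (modulus 0.5616); -3.5616 (modulus 3.5616). The spectral radius is the largest modulus: r(A) = (3 + sqrt(17))/2 ≈ 3.5616. (Cross-check: r(A) ≤ ||A||_2 ≈ 6.9942; equality holds whenever A is normal, though it can also hold for some non-normal A.)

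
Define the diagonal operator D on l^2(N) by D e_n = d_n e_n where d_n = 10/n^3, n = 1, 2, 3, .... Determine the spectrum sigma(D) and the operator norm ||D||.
sigma(D) = {10/n^3 : n ≥ 1} ∪ {0}; ||D|| = 10

A bounded diagonal operator on l^2 with diagonal entries d_n has spectrum equal to the closure of {d_n : n ≥ 1}: every d_n is an eigenvalue (with eigenvector e_n), so {d_n} ⊂ sigma(D); the spectrum is closed, so its closure is too; and for lambda not in the closure, (D - lambda I) has bounded inverse (the diagonal entries 1/(d_n - lambda) are bounded). For our sequence d_n = 10/n^3, n = 1, 2, 3, ...:
  - {d_n} = {10/n^3 : n ≥ 1}; the only limit point is 0
  - closure = {10/n^3 : n ≥ 1} ∪ {0}
For the norm: a diagonal operator has ||D|| = sup_n |d_n|. Here d_n = 10/n^3 is positive and decreasing, so sup_n |d_n| = d_1 = 10. So ||D|| = 10.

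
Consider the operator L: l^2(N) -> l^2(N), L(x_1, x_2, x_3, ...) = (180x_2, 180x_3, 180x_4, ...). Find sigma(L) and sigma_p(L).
sigma(L) = closed disk {z in C : |z| ≤ 180}; sigma_p(L) = open disk {z in C : |z| < 180}

Note L = 180·V where V is the unit left shift (V x)_k = x_{k+1}; so sigma(L) = 180·sigma(V) and ||L|| = 180||V||. ||L x||^2 = 32400sum_{k≥2} |x_k|^2 ≤ 32400||x||^2, with equality on {x : x_1 = 0}, so ||L|| = 180. For any lambda with |lambda| < 180, set r = lambda/180 (|r| < 1); the vector x = (1, r, r^2, ...) is in l^2 and satisfies L x = 180(r, r^2, ...) = lambda x, so lambda is an eigenvalue. On the boundary |lambda| = 180 the geometric series diverges, so no l^2 eigenvector exists, but these lambda lie in the approximate point spectrum. Hence sigma(L) is the closed disk of radius 180 and sigma_p(L) is the open disk.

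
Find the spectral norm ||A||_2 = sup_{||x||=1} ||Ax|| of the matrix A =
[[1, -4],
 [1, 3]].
||A||_2 = sqrt((27 + sqrt(533))/2) ≈ 5.0043 (= sqrt(largest eigenvalue of A^T A))

||A||_2 = sigma_max(A) = sqrt(lambda_max(A^T A)). Form the symmetric matrix M = A^T A =
[[2, -1],
 [-1, 25]].
Its characteristic polynomial (trace, determinant of M give the coefficients) is
  p(λ) = det(λ I - M) = λ^2 - 27λ + 49.
For λ^2 - 27λ + 49 the discriminant is 533. It is nonnegative but not a perfect square, so the roots are real and irrational: λ = (27 ± sqrt(533))/2 ≈ 25.0434, 1.9566.
So the eigenvalues of A^T A are ≈ 1.9566, 25.0434 (all ≥ 0, as they must be for A^T A). The largest is λ_max = (27 + sqrt(533))/2 ≈ 25.0434, hence ||A||_2 = sqrt(λ_max) = sqrt((27 + sqrt(533))/2) ≈ 5.0043.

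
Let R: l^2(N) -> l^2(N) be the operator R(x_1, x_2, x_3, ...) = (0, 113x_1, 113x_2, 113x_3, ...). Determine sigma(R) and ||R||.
sigma(R) = closed disk {z in C : |z| ≤ 113}; ||R|| = 113

Note R = 113·U where U is the unit right shift (U x)_k = x_{k-1} (with x_0 := 0); so ||R|| = 113||U|| and sigma(R) = 113·sigma(U). ||R x||^2 = sum_{k≥1} |113x_k|^2 = 12769||x||^2, so ||R|| = 113 and sigma(R) ⊂ {|z| ≤ 113}. For any |lambda| < 113, the equation (R - lambda I) x = 0 forces x_1 = 0, then 113x_k = lambda x_{k+1} ⇒ x = 0, so R has no eigenvalues. But (R - lambda I) is not surjective for |lambda| < 113: solving (R - lambda I) x = e_1 would require x_n proportional to (lambda/113)^(-n), which is not in l^2. So every |lambda| < 113 lies in the residual spectrum. The boundary |lambda| = 113 is in the approximate point spectrum (the spectrum is closed). Hence sigma(R) is the closed disk of radius 113.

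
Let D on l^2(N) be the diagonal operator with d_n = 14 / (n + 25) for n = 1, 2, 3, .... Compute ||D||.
||D|| = 7/13 (attained at n = 1)

For D diagonal, ||D|| = sup_n |d_n| = sup_n 14/(n + 25). This is positive and strictly decreasing in n, so the supremum is attained at n = 1: d_1 = 14/(1 + 25) = 7/13. Hence ||D|| = 7/13.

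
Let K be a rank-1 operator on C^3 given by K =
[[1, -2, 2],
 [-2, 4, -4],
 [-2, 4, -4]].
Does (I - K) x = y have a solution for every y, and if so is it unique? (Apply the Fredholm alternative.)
(I - K) is singular (det(I - K) = 0, i.e. 1 ∈ sigma(K)). (I - K) x = y is solvable iff y ⊥ ker((I - K)^*) = span{(1, -2, 2)}, i.e. iff y_1 - 2y_2 + 2y_3 = 0. When solvable, the solutions are x = y + c·(1, -2, -2), c arbitrary (ker(I - K) = span{(1, -2, -2)}, dimension 1).

K has rank 1, so it is an outer product K = u v^T: every row of K is a multiple of one row vector. Reading off the entries, u = (1, -2, -2) and v = (1, -2, 2) (row i of K equals u_i·v^T). A rank-one matrix u v^T satisfies K u = u (v·u) and kills the (2)-dimensional subspace v^⊥, so its characteristic polynomial is lambda^2 (lambda - v·u) with v·u = tr K = 1. Hence the eigenvalues of I - K are 1 (multiplicity 2) and 1 - (1) = 0, so det(I - K) = 0. (Direct check: I - K =
[[0, 2, -2],
 [2, -3, 4],
 [2, -4, 5]]
has determinant 0.) So 1 is an eigenvalue of K and (I - K) is not invertible. The finite-dimensional Fredholm alternative says: either (I - K) is invertible, or ker(I - K) ≠ {0} and then range(I - K) = ker((I - K)^*)^⊥, with dim ker(I - K) = dim ker((I - K)^*). We are in the second case, so we need both kernels. Kernel of I - K: (I - K) u = u - u (v·u) = u - u = 0, so ker(I - K) = span{u} = span{(1, -2, -2)} (it is exactly 1-dimensional because rank(I - K) = 2). Kernel of the adjoint: K is real, so (I - K)^* = I - K^T = I - v u^T, and (I - v u^T) v = v - v (u·v) = 0; hence ker((I - K)^*) = span{v} = span{(1, -2, 2)}. Therefore (I - K) x = y is solvable iff <y, v> = 0, i.e. iff y_1 - 2y_2 + 2y_3 = 0. When this holds, K y = u (v·y) = 0, so (I - K) y = y and x = y is a particular solution; the full solution set is the line x = y + c·u = y + c·(1, -2, -2), c ∈ C.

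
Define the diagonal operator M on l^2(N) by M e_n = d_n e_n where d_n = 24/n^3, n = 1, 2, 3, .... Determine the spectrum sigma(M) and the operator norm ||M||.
sigma(M) = {24/n^3 : n ≥ 1} ∪ {0}; ||M|| = 24

A bounded diagonal operator on l^2 with diagonal entries d_n has spectrum equal to the closure of {d_n : n ≥ 1}: every d_n is an eigenvalue (with eigenvector e_n), so {d_n} ⊂ sigma(M); the spectrum is closed, so its closure is too; and for lambda not in the closure, (M - lambda I) has bounded inverse (the diagonal entries 1/(d_n - lambda) are bounded). For our sequence d_n = 24/n^3, n = 1, 2, 3, ...:
  - {d_n} = {24/n^3 : n ≥ 1}; the only limit point is 0
  - closure = {24/n^3 : n ≥ 1} ∪ {0}
For the norm: a diagonal operator has ||M|| = sup_n |d_n|. Here d_n = 24/n^3 is positive and decreasing, so sup_n |d_n| = d_1 = 24. So ||M|| = 24.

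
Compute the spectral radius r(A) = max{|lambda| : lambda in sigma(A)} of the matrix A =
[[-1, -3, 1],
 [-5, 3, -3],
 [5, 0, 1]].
r(A) ≈ 6.5093

The eigenvalues of A are the roots of its characteristic polynomial. With M = A (coefficients from the trace, the sum of principal 2x2 minors, and det A):
  p(λ) = det(λ I - M) = λ^3 - 3λ^2 - 21λ - 12.
No integer candidate from the rational root theorem (±divisors of 12) is a root, so the roots are irrational. The cubic discriminant is Δ = 22221 > 0, so there are three distinct real roots. p(-3) = -3 and p(-2) = 10 have opposite signs, so a root lies in (-3, -2); Newton's method refines it to λ ≈ -2.8661. p(-1) = 5 and p(0) = -12 have opposite signs, so a root lies in (-1, 0); Newton's method refines it to λ ≈ -0.6432. p(6) = -30 and p(7) = 37 have opposite signs, so a root lies in (6, 7); Newton's method refines it to λ ≈ 6.5093. Check (Vieta): the three roots sum to 3, matching tr M = 3.
Thus the eigenvalues (to 4 decimals) are -2.8661 (modulus 2.8661); -0.6432 (modulus 0.6432); 6.5093 (modulus 6.5093). The spectral radius is the largest modulus: r(A) ≈ 6.5093. (Cross-check: r(A) ≤ ||A||_2 ≈ 7.9977; equality holds whenever A is normal, though it can also hold for some non-normal A.)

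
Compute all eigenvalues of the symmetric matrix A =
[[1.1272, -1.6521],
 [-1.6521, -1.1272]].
sigma(A) ≈ {-2, 2}

A is real symmetric, so its spectrum consists of real eigenvalues. Expanding the characteristic polynomial of the displayed matrix gives
  det(λ I - A) = p(λ) = λ^2 + (0)λ + (-4).
Solving p(λ) = 0 yields eigenvalues ≈ -2, 2. (A is shown rounded to 4 decimals, so these recover the underlying integer eigenvalues to within that precision.)
Verification: the trace of A = 0 equals the sum of eigenvalues 0, and det(A) ≈ -4.0000 matches the eigenvalue product -4.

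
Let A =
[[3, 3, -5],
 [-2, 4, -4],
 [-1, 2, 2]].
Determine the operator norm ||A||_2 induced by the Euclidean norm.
||A||_2 ≈ 8.1248 (= sqrt(largest eigenvalue of A^T A))

||A||_2 = sigma_max(A) = sqrt(lambda_max(A^T A)). Form the symmetric matrix M = A^T A =
[[14, -1, -9],
 [-1, 29, -27],
 [-9, -27, 45]].
Its characteristic polynomial (trace, sum of principal 2x2 minors, determinant of M give the coefficients) is
  p(λ) = det(λ I - M) = λ^3 - 88λ^2 + 1530λ - 5184.
No integer candidate from the rational root theorem (±divisors of 5184) is a root, so the roots are irrational. The cubic discriminant is Δ = 1508551776 > 0, so there are three distinct real roots. p(4) = -408 and p(5) = 391 have opposite signs, so a root lies in (4, 5); Newton's method refines it to λ ≈ 4.4873. p(17) = 307 and p(18) = -324 have opposite signs, so a root lies in (17, 18); Newton's method refines it to λ ≈ 17.5006. p(66) = -36 and p(67) = 3057 have opposite signs, so a root lies in (66, 67); Newton's method refines it to λ ≈ 66.0121. Check (Vieta): the three roots sum to 88, matching tr M = 88.
So the eigenvalues of A^T A are ≈ 4.4873, 17.5006, 66.0121 (all ≥ 0, as they must be for A^T A). The largest is λ_max ≈ 66.0121, hence ||A||_2 = sqrt(λ_max) ≈ 8.1248.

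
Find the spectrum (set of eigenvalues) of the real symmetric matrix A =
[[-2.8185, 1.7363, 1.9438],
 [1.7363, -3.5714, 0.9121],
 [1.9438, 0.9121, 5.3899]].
sigma(A) ≈ {-5, -2, 6}

A is real symmetric, so its spectrum consists of real eigenvalues. Expanding the characteristic polynomial of the displayed matrix gives
  det(λ I - A) = p(λ) = λ^3 + (1)λ^2 + (-32)λ + (-60.0011).
Solving p(λ) = 0 yields eigenvalues ≈ -5, -2, 6. (A is shown rounded to 4 decimals, so these recover the underlying integer eigenvalues to within that precision.)
Verification: the trace of A = -1 equals the sum of eigenvalues -1, and det(A) ≈ 60.0011 matches the eigenvalue product 60.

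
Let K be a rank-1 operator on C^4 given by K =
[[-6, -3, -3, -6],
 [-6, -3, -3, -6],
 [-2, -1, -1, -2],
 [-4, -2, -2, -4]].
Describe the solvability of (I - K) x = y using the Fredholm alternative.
(I - K) is invertible (det(I - K) = 15 ≠ 0), so for every y in C^4 the equation (I - K) x = y has a unique solution.

K has rank 1, so it is an outer product K = u v^T: every row of K is a multiple of one row vector. Reading off the entries, u = (3, 3, 1, 2) and v = (-2, -1, -1, -2) (row i of K equals u_i·v^T). A rank-one matrix u v^T satisfies K u = u (v·u) and kills the (3)-dimensional subspace v^⊥, so its characteristic polynomial is lambda^3 (lambda - v·u) with v·u = tr K = -14. Hence the eigenvalues of I - K are 1 (multiplicity 3) and 1 - (-14) = 15, so det(I - K) = 15. (Direct check: I - K =
[[7, 3, 3, 6],
 [6, 4, 3, 6],
 [2, 1, 2, 2],
 [4, 2, 2, 5]]
has determinant 15.) The finite-dimensional Fredholm alternative says: either (I - K) is invertible, or ker(I - K) ≠ {0} and then range(I - K) = ker((I - K)^*)^⊥, with dim ker(I - K) = dim ker((I - K)^*). Since det(I - K) ≠ 0, 1 is not an eigenvalue of K and ker(I - K) = {0}, so we are in the first case: for every y there is a unique x = (I - K)^(-1) y. Explicitly, by the Sherman–Morrison formula, (I - u v^T)^(-1) = I + u v^T/(1 - v·u), i.e. (I - K)^(-1) = I + K/(15).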